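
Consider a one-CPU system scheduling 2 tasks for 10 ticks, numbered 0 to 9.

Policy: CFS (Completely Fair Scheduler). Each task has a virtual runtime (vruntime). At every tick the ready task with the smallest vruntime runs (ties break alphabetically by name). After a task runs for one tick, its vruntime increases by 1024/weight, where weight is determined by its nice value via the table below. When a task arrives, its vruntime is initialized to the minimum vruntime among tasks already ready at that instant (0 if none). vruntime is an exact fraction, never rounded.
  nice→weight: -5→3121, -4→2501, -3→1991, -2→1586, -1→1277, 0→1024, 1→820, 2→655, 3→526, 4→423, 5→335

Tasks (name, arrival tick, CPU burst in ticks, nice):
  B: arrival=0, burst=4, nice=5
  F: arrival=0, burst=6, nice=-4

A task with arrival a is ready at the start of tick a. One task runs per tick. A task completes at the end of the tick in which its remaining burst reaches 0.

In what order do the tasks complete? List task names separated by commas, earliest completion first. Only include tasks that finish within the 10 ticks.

completion order = F, B

t=0: vr[B=0 F=0] → run B
t=1: vr[B=1024/335 F=0] → run F
t=2: vr[B=1024/335 F=1024/2501] → run F
t=3: vr[B=1024/335 F=2048/2501] → run F
t=4: vr[B=1024/335 F=3072/2501] → run F
t=5: vr[B=1024/335 F=4096/2501] → run F
t=6: vr[B=1024/335 F=5120/2501] → run F
t=7: vr[B=1024/335] → run B
t=8: vr[B=2048/335] → run B
t=9: vr[B=3072/335] → run B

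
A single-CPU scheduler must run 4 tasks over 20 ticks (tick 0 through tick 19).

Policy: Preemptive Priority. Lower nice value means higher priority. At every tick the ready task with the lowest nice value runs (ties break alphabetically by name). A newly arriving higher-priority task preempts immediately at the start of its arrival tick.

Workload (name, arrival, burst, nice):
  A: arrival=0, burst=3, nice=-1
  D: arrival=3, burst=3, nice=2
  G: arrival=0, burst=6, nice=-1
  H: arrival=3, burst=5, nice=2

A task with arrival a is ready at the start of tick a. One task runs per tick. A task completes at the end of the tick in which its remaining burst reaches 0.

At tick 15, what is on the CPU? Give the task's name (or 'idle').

t=0: ready={A,G} → run A
t=1: ready={A,G} → run A
t=2: ready={A,G} → run A
t=3: ready={D,G,H} → run G
t=4: ready={D,G,H} → run G
t=5: ready={D,G,H} → run G
t=6: ready={D,G,H} → run G
t=7: ready={D,G,H} → run G
t=8: ready={D,G,H} → run G
t=9: ready={D,H} → run D
t=10: ready={D,H} → run D
t=11: ready={D,H} → run D
t=12: ready={H} → run H
t=13: ready={H} → run H
t=14: ready={H} → run H
t=15: ready={H} → run H
t=16: ready={H} → run H
t=17: (idle)
t=18: (idle)
t=19: (idle)

running at tick 15 = H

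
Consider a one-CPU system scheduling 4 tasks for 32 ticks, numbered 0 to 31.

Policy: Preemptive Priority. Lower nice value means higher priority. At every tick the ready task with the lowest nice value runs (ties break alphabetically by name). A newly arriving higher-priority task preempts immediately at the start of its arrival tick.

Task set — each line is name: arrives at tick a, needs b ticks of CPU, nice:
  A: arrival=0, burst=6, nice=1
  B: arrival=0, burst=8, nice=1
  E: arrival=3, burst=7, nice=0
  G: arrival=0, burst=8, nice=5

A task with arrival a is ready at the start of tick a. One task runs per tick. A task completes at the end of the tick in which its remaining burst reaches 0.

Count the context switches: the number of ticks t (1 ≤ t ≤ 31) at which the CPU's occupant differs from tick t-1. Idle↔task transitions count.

context switches = 5

t=0: ready={A,B,G} → run A
t=1: ready={A,B,G} → run A
t=2: ready={A,B,G} → run A
t=3: ready={A,B,E,G} → run E
t=4: ready={A,B,E,G} → run E
t=5: ready={A,B,E,G} → run E
t=6: ready={A,B,E,G} → run E
t=7: ready={A,B,E,G} → run E
t=8: ready={A,B,E,G} → run E
t=9: ready={A,B,E,G} → run E
t=10: ready={A,B,G} → run A
t=11: ready={A,B,G} → run A
t=12: ready={A,B,G} → run A
t=13: ready={B,G} → run B
t=14: ready={B,G} → run B
t=15: ready={B,G} → run B
t=16: ready={B,G} → run B
t=17: ready={B,G} → run B
t=18: ready={B,G} → run B
t=19: ready={B,G} → run B
t=20: ready={B,G} → run B
t=21: ready={G} → run G
t=22: ready={G} → run G
t=23: ready={G} → run G
t=24: ready={G} → run G
t=25: ready={G} → run G
t=26: ready={G} → run G
t=27: ready={G} → run G
t=28: ready={G} → run G
t=29: (idle)
t=30: (idle)
t=31: (idle)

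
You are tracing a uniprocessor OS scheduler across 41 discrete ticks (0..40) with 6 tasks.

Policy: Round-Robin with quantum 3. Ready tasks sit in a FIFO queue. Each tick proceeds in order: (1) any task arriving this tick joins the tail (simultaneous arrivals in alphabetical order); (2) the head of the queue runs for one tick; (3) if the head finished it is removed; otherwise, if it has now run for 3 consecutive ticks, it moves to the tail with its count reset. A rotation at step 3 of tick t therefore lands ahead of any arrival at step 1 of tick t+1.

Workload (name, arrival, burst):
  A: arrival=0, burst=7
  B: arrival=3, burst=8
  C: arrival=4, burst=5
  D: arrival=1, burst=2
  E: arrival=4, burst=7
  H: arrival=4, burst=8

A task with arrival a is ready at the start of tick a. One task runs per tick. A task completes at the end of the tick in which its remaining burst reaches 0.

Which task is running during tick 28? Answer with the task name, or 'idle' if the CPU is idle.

running at tick 28 = E

t=0: queue=[A] q_used=0 → run A
t=1: queue=[A,D] q_used=1 → run A
t=2: queue=[A,D] q_used=2 → run A
t=3: queue=[D,A,B] q_used=0 → run D
t=4: queue=[D,A,B,C,E,H] q_used=1 → run D
t=5: queue=[A,B,C,E,H] q_used=0 → run A
t=6: queue=[A,B,C,E,H] q_used=1 → run A
t=7: queue=[A,B,C,E,H] q_used=2 → run A
t=8: queue=[B,C,E,H,A] q_used=0 → run B
t=9: queue=[B,C,E,H,A] q_used=1 → run B
t=10: queue=[B,C,E,H,A] q_used=2 → run B
t=11: queue=[C,E,H,A,B] q_used=0 → run C
t=12: queue=[C,E,H,A,B] q_used=1 → run C
t=13: queue=[C,E,H,A,B] q_used=2 → run C
t=14: queue=[E,H,A,B,C] q_used=0 → run E
t=15: queue=[E,H,A,B,C] q_used=1 → run E
t=16: queue=[E,H,A,B,C] q_used=2 → run E
t=17: queue=[H,A,B,C,E] q_used=0 → run H
t=18: queue=[H,A,B,C,E] q_used=1 → run H
t=19: queue=[H,A,B,C,E] q_used=2 → run H
t=20: queue=[A,B,C,E,H] q_used=0 → run A
t=21: queue=[B,C,E,H] q_used=0 → run B
t=22: queue=[B,C,E,H] q_used=1 → run B
t=23: queue=[B,C,E,H] q_used=2 → run B
t=24: queue=[C,E,H,B] q_used=0 → run C
t=25: queue=[C,E,H,B] q_used=1 → run C
t=26: queue=[E,H,B] q_used=0 → run E
t=27: queue=[E,H,B] q_used=1 → run E
t=28: queue=[E,H,B] q_used=2 → run E
t=29: queue=[H,B,E] q_used=0 → run H
t=30: queue=[H,B,E] q_used=1 → run H
t=31: queue=[H,B,E] q_used=2 → run H
t=32: queue=[B,E,H] q_used=0 → run B
t=33: queue=[B,E,H] q_used=1 → run B
t=34: queue=[E,H] q_used=0 → run E
t=35: queue=[H] q_used=0 → run H
t=36: queue=[H] q_used=1 → run H
t=37: (idle)
t=38: (idle)
t=39: (idle)
t=40: (idle)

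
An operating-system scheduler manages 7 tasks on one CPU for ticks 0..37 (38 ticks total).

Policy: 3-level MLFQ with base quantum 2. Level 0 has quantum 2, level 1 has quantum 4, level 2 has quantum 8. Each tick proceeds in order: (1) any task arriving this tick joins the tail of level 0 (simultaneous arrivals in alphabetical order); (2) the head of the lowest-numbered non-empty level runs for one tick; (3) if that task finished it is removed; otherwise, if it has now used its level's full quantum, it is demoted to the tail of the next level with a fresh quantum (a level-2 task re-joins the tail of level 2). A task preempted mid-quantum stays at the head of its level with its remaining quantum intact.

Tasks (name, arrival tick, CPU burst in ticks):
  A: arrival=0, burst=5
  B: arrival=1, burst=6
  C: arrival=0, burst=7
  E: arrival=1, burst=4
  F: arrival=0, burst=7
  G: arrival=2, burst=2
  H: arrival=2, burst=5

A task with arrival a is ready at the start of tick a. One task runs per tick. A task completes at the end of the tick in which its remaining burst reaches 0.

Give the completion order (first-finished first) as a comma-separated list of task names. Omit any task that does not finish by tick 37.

completion order = G, A, B, E, H, C, F

t=0: L0/L1/L2 = ACF/-/- → run A
t=1: L0/L1/L2 = ACFBE/-/- → run A
t=2: L0/L1/L2 = CFBEGH/A/- → run C
t=3: L0/L1/L2 = CFBEGH/A/- → run C
t=4: L0/L1/L2 = FBEGH/AC/- → run F
t=5: L0/L1/L2 = FBEGH/AC/- → run F
t=6: L0/L1/L2 = BEGH/ACF/- → run B
t=7: L0/L1/L2 = BEGH/ACF/- → run B
t=8: L0/L1/L2 = EGH/ACFB/- → run E
t=9: L0/L1/L2 = EGH/ACFB/- → run E
t=10: L0/L1/L2 = GH/ACFBE/- → run G
t=11: L0/L1/L2 = GH/ACFBE/- → run G
t=12: L0/L1/L2 = H/ACFBE/- → run H
t=13: L0/L1/L2 = H/ACFBE/- → run H
t=14: L0/L1/L2 = -/ACFBEH/- → run A
t=15: L0/L1/L2 = -/ACFBEH/- → run A
t=16: L0/L1/L2 = -/ACFBEH/- → run A
t=17: L0/L1/L2 = -/CFBEH/- → run C
t=18: L0/L1/L2 = -/CFBEH/- → run C
t=19: L0/L1/L2 = -/CFBEH/- → run C
t=20: L0/L1/L2 = -/CFBEH/- → run C
t=21: L0/L1/L2 = -/FBEH/C → run F
t=22: L0/L1/L2 = -/FBEH/C → run F
t=23: L0/L1/L2 = -/FBEH/C → run F
t=24: L0/L1/L2 = -/FBEH/C → run F
t=25: L0/L1/L2 = -/BEH/CF → run B
t=26: L0/L1/L2 = -/BEH/CF → run B
t=27: L0/L1/L2 = -/BEH/CF → run B
t=28: L0/L1/L2 = -/BEH/CF → run B
t=29: L0/L1/L2 = -/EH/CF → run E
t=30: L0/L1/L2 = -/EH/CF → run E
t=31: L0/L1/L2 = -/H/CF → run H
t=32: L0/L1/L2 = -/H/CF → run H
t=33: L0/L1/L2 = -/H/CF → run H
t=34: L0/L1/L2 = -/-/CF → run C
t=35: L0/L1/L2 = -/-/F → run F
t=36: (idle)
t=37: (idle)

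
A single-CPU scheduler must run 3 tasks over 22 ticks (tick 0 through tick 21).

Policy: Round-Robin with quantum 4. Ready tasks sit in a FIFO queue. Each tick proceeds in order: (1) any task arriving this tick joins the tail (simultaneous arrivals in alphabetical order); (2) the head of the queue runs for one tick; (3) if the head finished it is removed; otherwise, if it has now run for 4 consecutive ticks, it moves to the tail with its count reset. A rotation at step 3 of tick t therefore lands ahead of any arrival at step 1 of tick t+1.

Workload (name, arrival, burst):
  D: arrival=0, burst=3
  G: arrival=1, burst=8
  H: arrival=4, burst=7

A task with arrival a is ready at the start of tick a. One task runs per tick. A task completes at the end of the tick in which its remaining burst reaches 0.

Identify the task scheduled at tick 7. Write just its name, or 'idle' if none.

running at tick 7 = H

t=0: queue=[D] q_used=0 → run D
t=1: queue=[D,G] q_used=1 → run D
t=2: queue=[D,G] q_used=2 → run D
t=3: queue=[G] q_used=0 → run G
t=4: queue=[G,H] q_used=1 → run G
t=5: queue=[G,H] q_used=2 → run G
t=6: queue=[G,H] q_used=3 → run G
t=7: queue=[H,G] q_used=0 → run H
t=8: queue=[H,G] q_used=1 → run H
t=9: queue=[H,G] q_used=2 → run H
t=10: queue=[H,G] q_used=3 → run H
t=11: queue=[G,H] q_used=0 → run G
t=12: queue=[G,H] q_used=1 → run G
t=13: queue=[G,H] q_used=2 → run G
t=14: queue=[G,H] q_used=3 → run G
t=15: queue=[H] q_used=0 → run H
t=16: queue=[H] q_used=1 → run H
t=17: queue=[H] q_used=2 → run H
t=18: (idle)
t=19: (idle)
t=20: (idle)
t=21: (idle)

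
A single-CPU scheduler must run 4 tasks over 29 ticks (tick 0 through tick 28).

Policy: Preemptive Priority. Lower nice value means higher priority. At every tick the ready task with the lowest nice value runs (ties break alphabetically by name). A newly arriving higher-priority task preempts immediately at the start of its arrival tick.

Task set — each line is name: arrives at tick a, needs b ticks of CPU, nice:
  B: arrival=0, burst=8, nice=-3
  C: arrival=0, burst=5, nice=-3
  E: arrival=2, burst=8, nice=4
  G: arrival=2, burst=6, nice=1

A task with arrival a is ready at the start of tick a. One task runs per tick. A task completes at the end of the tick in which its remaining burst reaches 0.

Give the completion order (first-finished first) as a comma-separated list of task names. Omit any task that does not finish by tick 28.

t=0: ready={B,C} → run B
t=1: ready={B,C} → run B
t=2: ready={B,C,E,G} → run B
t=3: ready={B,C,E,G} → run B
t=4: ready={B,C,E,G} → run B
t=5: ready={B,C,E,G} → run B
t=6: ready={B,C,E,G} → run B
t=7: ready={B,C,E,G} → run B
t=8: ready={C,E,G} → run C
t=9: ready={C,E,G} → run C
t=10: ready={C,E,G} → run C
t=11: ready={C,E,G} → run C
t=12: ready={C,E,G} → run C
t=13: ready={E,G} → run G
t=14: ready={E,G} → run G
t=15: ready={E,G} → run G
t=16: ready={E,G} → run G
t=17: ready={E,G} → run G
t=18: ready={E,G} → run G
t=19: ready={E} → run E
t=20: ready={E} → run E
t=21: ready={E} → run E
t=22: ready={E} → run E
t=23: ready={E} → run E
t=24: ready={E} → run E
t=25: ready={E} → run E
t=26: ready={E} → run E
t=27: (idle)
t=28: (idle)

completion order = B, C, G, E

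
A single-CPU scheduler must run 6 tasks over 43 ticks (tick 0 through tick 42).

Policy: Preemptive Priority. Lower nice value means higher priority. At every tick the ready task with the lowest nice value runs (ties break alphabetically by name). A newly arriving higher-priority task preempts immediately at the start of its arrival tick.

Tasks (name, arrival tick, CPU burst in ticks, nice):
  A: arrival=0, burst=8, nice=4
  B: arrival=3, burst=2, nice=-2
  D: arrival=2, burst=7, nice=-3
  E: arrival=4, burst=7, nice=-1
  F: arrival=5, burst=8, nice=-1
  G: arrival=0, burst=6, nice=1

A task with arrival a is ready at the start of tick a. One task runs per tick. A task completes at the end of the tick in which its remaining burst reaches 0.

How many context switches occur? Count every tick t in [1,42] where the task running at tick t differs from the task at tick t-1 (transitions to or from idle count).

context switches = 7

t=0: ready={A,G} → run G
t=1: ready={A,G} → run G
t=2: ready={A,D,G} → run D
t=3: ready={A,B,D,G} → run D
t=4: ready={A,B,D,E,G} → run D
t=5: ready={A,B,D,E,F,G} → run D
t=6: ready={A,B,D,E,F,G} → run D
t=7: ready={A,B,D,E,F,G} → run D
t=8: ready={A,B,D,E,F,G} → run D
t=9: ready={A,B,E,F,G} → run B
t=10: ready={A,B,E,F,G} → run B
t=11: ready={A,E,F,G} → run E
t=12: ready={A,E,F,G} → run E
t=13: ready={A,E,F,G} → run E
t=14: ready={A,E,F,G} → run E
t=15: ready={A,E,F,G} → run E
t=16: ready={A,E,F,G} → run E
t=17: ready={A,E,F,G} → run E
t=18: ready={A,F,G} → run F
t=19: ready={A,F,G} → run F
t=20: ready={A,F,G} → run F
t=21: ready={A,F,G} → run F
t=22: ready={A,F,G} → run F
t=23: ready={A,F,G} → run F
t=24: ready={A,F,G} → run F
t=25: ready={A,F,G} → run F
t=26: ready={A,G} → run G
t=27: ready={A,G} → run G
t=28: ready={A,G} → run G
t=29: ready={A,G} → run G
t=30: ready={A} → run A
t=31: ready={A} → run A
t=32: ready={A} → run A
t=33: ready={A} → run A
t=34: ready={A} → run A
t=35: ready={A} → run A
t=36: ready={A} → run A
t=37: ready={A} → run A
t=38: (idle)
t=39: (idle)
t=40: (idle)
t=41: (idle)
t=42: (idle)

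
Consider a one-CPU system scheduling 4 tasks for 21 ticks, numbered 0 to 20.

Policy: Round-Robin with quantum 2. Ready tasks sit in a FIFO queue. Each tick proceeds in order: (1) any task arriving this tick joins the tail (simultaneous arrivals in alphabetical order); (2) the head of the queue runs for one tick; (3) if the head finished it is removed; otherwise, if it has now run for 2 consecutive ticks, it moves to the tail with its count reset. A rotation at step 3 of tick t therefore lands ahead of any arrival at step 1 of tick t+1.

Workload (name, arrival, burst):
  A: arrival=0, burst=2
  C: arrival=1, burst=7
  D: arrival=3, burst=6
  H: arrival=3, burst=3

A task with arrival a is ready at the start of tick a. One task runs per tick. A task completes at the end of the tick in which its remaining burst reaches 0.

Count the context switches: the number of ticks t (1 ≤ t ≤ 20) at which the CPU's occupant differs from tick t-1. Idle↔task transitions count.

context switches = 10

t=0: queue=[A] q_used=0 → run A
t=1: queue=[A,C] q_used=1 → run A
t=2: queue=[C] q_used=0 → run C
t=3: queue=[C,D,H] q_used=1 → run C
t=4: queue=[D,H,C] q_used=0 → run D
t=5: queue=[D,H,C] q_used=1 → run D
t=6: queue=[H,C,D] q_used=0 → run H
t=7: queue=[H,C,D] q_used=1 → run H
t=8: queue=[C,D,H] q_used=0 → run C
t=9: queue=[C,D,H] q_used=1 → run C
t=10: queue=[D,H,C] q_used=0 → run D
t=11: queue=[D,H,C] q_used=1 → run D
t=12: queue=[H,C,D] q_used=0 → run H
t=13: queue=[C,D] q_used=0 → run C
t=14: queue=[C,D] q_used=1 → run C
t=15: queue=[D,C] q_used=0 → run D
t=16: queue=[D,C] q_used=1 → run D
t=17: queue=[C] q_used=0 → run C
t=18: (idle)
t=19: (idle)
t=20: (idle)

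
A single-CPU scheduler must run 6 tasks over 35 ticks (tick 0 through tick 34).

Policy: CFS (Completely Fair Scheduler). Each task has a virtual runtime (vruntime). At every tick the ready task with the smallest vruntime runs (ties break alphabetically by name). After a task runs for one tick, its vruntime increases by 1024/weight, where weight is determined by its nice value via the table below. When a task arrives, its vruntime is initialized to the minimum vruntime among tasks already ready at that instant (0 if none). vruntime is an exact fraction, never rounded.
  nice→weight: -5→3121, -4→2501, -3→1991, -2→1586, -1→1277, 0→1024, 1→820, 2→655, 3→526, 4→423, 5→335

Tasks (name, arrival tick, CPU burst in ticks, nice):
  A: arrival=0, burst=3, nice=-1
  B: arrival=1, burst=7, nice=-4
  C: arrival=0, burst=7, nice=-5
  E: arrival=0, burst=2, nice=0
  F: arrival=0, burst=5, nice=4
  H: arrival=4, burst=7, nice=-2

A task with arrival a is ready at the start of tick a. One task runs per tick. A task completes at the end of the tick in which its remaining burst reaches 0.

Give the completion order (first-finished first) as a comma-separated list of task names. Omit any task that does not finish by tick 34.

t=0: vr[A=0 C=0 E=0 F=0] → run A
t=1: vr[A=1024/1277 B=0 C=0 E=0 F=0] → run B
t=2: vr[A=1024/1277 B=1024/2501 C=0 E=0 F=0] → run C
t=3: vr[A=1024/1277 B=1024/2501 C=1024/3121 E=0 F=0] → run E
t=4: vr[A=1024/1277 B=1024/2501 C=1024/3121 E=1 F=0 H=0] → run F
t=5: vr[A=1024/1277 B=1024/2501 C=1024/3121 E=1 F=1024/423 H=0] → run H
t=6: vr[A=1024/1277 B=1024/2501 C=1024/3121 E=1 F=1024/423 H=512/793] → run C
t=7: vr[A=1024/1277 B=1024/2501 C=2048/3121 E=1 F=1024/423 H=512/793] → run B
t=8: vr[A=1024/1277 B=2048/2501 C=2048/3121 E=1 F=1024/423 H=512/793] → run H
t=9: vr[A=1024/1277 B=2048/2501 C=2048/3121 E=1 F=1024/423 H=1024/793] → run C
t=10: vr[A=1024/1277 B=2048/2501 C=3072/3121 E=1 F=1024/423 H=1024/793] → run A
t=11: vr[A=2048/1277 B=2048/2501 C=3072/3121 E=1 F=1024/423 H=1024/793] → run B
t=12: vr[A=2048/1277 B=3072/2501 C=3072/3121 E=1 F=1024/423 H=1024/793] → run C
t=13: vr[A=2048/1277 B=3072/2501 C=4096/3121 E=1 F=1024/423 H=1024/793] → run E
t=14: vr[A=2048/1277 B=3072/2501 C=4096/3121 F=1024/423 H=1024/793] → run B
t=15: vr[A=2048/1277 B=4096/2501 C=4096/3121 F=1024/423 H=1024/793] → run H
t=16: vr[A=2048/1277 B=4096/2501 C=4096/3121 F=1024/423 H=1536/793] → run C
t=17: vr[A=2048/1277 B=4096/2501 C=5120/3121 F=1024/423 H=1536/793] → run A
t=18: vr[B=4096/2501 C=5120/3121 F=1024/423 H=1536/793] → run B
t=19: vr[B=5120/2501 C=5120/3121 F=1024/423 H=1536/793] → run C
t=20: vr[B=5120/2501 C=6144/3121 F=1024/423 H=1536/793] → run H
t=21: vr[B=5120/2501 C=6144/3121 F=1024/423 H=2048/793] → run C
t=22: vr[B=5120/2501 F=1024/423 H=2048/793] → run B
t=23: vr[B=6144/2501 F=1024/423 H=2048/793] → run F
t=24: vr[B=6144/2501 F=2048/423 H=2048/793] → run B
t=25: vr[F=2048/423 H=2048/793] → run H
t=26: vr[F=2048/423 H=2560/793] → run H
t=27: vr[F=2048/423 H=3072/793] → run H
t=28: vr[F=2048/423] → run F
t=29: vr[F=1024/141] → run F
t=30: vr[F=4096/423] → run F
t=31: (idle)
t=32: (idle)
t=33: (idle)
t=34: (idle)

completion order = E, A, C, B, H, F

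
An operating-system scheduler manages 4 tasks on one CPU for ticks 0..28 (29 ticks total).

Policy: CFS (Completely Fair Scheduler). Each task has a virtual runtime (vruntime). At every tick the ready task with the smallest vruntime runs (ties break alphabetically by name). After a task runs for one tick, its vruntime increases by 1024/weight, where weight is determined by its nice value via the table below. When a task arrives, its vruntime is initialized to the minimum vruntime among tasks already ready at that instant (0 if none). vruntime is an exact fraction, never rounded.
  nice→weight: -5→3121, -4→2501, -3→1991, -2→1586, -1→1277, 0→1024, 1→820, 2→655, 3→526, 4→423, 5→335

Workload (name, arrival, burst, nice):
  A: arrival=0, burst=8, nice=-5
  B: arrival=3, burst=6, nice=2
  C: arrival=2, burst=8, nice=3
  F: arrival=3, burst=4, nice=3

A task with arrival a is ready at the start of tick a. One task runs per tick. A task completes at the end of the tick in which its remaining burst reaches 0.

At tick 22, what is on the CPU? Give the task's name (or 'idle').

running at tick 22 = B

t=0: vr[A=0] → run A
t=1: vr[A=1024/3121] → run A
t=2: vr[A=2048/3121 C=2048/3121] → run A
t=3: vr[A=3072/3121 B=2048/3121 C=2048/3121 F=2048/3121] → run B
t=4: vr[A=3072/3121 B=4537344/2044255 C=2048/3121 F=2048/3121] → run C
t=5: vr[A=3072/3121 B=4537344/2044255 C=2136576/820823 F=2048/3121] → run F
t=6: vr[A=3072/3121 B=4537344/2044255 C=2136576/820823 F=2136576/820823] → run A
t=7: vr[A=4096/3121 B=4537344/2044255 C=2136576/820823 F=2136576/820823] → run A
t=8: vr[A=5120/3121 B=4537344/2044255 C=2136576/820823 F=2136576/820823] → run A
t=9: vr[A=6144/3121 B=4537344/2044255 C=2136576/820823 F=2136576/820823] → run A
t=10: vr[A=7168/3121 B=4537344/2044255 C=2136576/820823 F=2136576/820823] → run B
t=11: vr[A=7168/3121 B=7733248/2044255 C=2136576/820823 F=2136576/820823] → run A
t=12: vr[B=7733248/2044255 C=2136576/820823 F=2136576/820823] → run C
t=13: vr[B=7733248/2044255 C=3734528/820823 F=2136576/820823] → run F
t=14: vr[B=7733248/2044255 C=3734528/820823 F=3734528/820823] → run B
t=15: vr[B=10929152/2044255 C=3734528/820823 F=3734528/820823] → run C
t=16: vr[B=10929152/2044255 C=5332480/820823 F=3734528/820823] → run F
t=17: vr[B=10929152/2044255 C=5332480/820823 F=5332480/820823] → run B
t=18: vr[B=14125056/2044255 C=5332480/820823 F=5332480/820823] → run C
t=19: vr[B=14125056/2044255 C=6930432/820823 F=5332480/820823] → run F
t=20: vr[B=14125056/2044255 C=6930432/820823] → run B
t=21: vr[B=3464192/408851 C=6930432/820823] → run C
t=22: vr[B=3464192/408851 C=8528384/820823] → run B
t=23: vr[C=8528384/820823] → run C
t=24: vr[C=10126336/820823] → run C
t=25: vr[C=11724288/820823] → run C
t=26: (idle)
t=27: (idle)
t=28: (idle)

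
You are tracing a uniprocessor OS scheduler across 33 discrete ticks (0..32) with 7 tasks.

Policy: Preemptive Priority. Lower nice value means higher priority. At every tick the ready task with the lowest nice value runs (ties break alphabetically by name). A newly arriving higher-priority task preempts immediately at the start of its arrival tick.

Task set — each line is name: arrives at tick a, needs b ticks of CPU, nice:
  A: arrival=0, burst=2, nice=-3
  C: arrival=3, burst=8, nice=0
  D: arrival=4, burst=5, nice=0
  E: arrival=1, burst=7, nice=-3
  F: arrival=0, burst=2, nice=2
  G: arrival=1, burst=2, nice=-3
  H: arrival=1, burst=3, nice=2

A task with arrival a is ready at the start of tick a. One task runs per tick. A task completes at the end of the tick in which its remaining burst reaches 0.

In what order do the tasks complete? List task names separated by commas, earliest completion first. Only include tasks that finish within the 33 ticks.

t=0: ready={A,F} → run A
t=1: ready={A,E,F,G,H} → run A
t=2: ready={E,F,G,H} → run E
t=3: ready={C,E,F,G,H} → run E
t=4: ready={C,D,E,F,G,H} → run E
t=5: ready={C,D,E,F,G,H} → run E
t=6: ready={C,D,E,F,G,H} → run E
t=7: ready={C,D,E,F,G,H} → run E
t=8: ready={C,D,E,F,G,H} → run E
t=9: ready={C,D,F,G,H} → run G
t=10: ready={C,D,F,G,H} → run G
t=11: ready={C,D,F,H} → run C
t=12: ready={C,D,F,H} → run C
t=13: ready={C,D,F,H} → run C
t=14: ready={C,D,F,H} → run C
t=15: ready={C,D,F,H} → run C
t=16: ready={C,D,F,H} → run C
t=17: ready={C,D,F,H} → run C
t=18: ready={C,D,F,H} → run C
t=19: ready={D,F,H} → run D
t=20: ready={D,F,H} → run D
t=21: ready={D,F,H} → run D
t=22: ready={D,F,H} → run D
t=23: ready={D,F,H} → run D
t=24: ready={F,H} → run F
t=25: ready={F,H} → run F
t=26: ready={H} → run H
t=27: ready={H} → run H
t=28: ready={H} → run H
t=29: (idle)
t=30: (idle)
t=31: (idle)
t=32: (idle)

completion order = A, E, G, C, D, F, H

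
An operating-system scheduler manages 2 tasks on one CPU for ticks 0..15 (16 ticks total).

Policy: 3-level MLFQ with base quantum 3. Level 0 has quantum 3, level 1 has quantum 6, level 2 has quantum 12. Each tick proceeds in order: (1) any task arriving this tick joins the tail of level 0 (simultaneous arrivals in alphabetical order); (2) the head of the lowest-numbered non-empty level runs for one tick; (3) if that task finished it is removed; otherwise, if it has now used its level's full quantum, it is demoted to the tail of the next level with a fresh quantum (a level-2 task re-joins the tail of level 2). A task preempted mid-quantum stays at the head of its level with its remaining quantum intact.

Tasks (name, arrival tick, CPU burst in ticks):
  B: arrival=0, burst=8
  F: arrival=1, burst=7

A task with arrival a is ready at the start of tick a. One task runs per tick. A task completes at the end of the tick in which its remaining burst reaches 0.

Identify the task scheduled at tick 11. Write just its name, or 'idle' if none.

t=0: L0/L1/L2 = B/-/- → run B
t=1: L0/L1/L2 = BF/-/- → run B
t=2: L0/L1/L2 = BF/-/- → run B
t=3: L0/L1/L2 = F/B/- → run F
t=4: L0/L1/L2 = F/B/- → run F
t=5: L0/L1/L2 = F/B/- → run F
t=6: L0/L1/L2 = -/BF/- → run B
t=7: L0/L1/L2 = -/BF/- → run B
t=8: L0/L1/L2 = -/BF/- → run B
t=9: L0/L1/L2 = -/BF/- → run B
t=10: L0/L1/L2 = -/BF/- → run B
t=11: L0/L1/L2 = -/F/- → run F
t=12: L0/L1/L2 = -/F/- → run F
t=13: L0/L1/L2 = -/F/- → run F
t=14: L0/L1/L2 = -/F/- → run F
t=15: (idle)

running at tick 11 = F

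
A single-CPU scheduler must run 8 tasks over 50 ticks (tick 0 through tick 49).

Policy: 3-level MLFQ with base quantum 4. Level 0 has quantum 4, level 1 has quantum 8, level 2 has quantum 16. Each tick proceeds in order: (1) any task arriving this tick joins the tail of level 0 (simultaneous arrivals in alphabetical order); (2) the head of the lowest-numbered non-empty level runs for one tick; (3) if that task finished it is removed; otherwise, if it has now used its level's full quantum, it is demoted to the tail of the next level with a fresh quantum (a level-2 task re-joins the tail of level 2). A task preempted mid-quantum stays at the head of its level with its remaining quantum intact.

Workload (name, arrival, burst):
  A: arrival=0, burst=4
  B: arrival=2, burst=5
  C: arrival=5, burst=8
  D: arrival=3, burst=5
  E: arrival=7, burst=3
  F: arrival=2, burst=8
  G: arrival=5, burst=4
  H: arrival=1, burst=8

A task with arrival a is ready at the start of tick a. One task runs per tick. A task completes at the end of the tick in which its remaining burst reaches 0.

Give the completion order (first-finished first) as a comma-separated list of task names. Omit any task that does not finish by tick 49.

completion order = A, G, E, H, B, F, D, C

t=0: L0/L1/L2 = A/-/- → run A
t=1: L0/L1/L2 = AH/-/- → run A
t=2: L0/L1/L2 = AHBF/-/- → run A
t=3: L0/L1/L2 = AHBFD/-/- → run A
t=4: L0/L1/L2 = HBFD/-/- → run H
t=5: L0/L1/L2 = HBFDCG/-/- → run H
t=6: L0/L1/L2 = HBFDCG/-/- → run H
t=7: L0/L1/L2 = HBFDCGE/-/- → run H
t=8: L0/L1/L2 = BFDCGE/H/- → run B
t=9: L0/L1/L2 = BFDCGE/H/- → run B
t=10: L0/L1/L2 = BFDCGE/H/- → run B
t=11: L0/L1/L2 = BFDCGE/H/- → run B
t=12: L0/L1/L2 = FDCGE/HB/- → run F
t=13: L0/L1/L2 = FDCGE/HB/- → run F
t=14: L0/L1/L2 = FDCGE/HB/- → run F
t=15: L0/L1/L2 = FDCGE/HB/- → run F
t=16: L0/L1/L2 = DCGE/HBF/- → run D
t=17: L0/L1/L2 = DCGE/HBF/- → run D
t=18: L0/L1/L2 = DCGE/HBF/- → run D
t=19: L0/L1/L2 = DCGE/HBF/- → run D
t=20: L0/L1/L2 = CGE/HBFD/- → run C
t=21: L0/L1/L2 = CGE/HBFD/- → run C
t=22: L0/L1/L2 = CGE/HBFD/- → run C
t=23: L0/L1/L2 = CGE/HBFD/- → run C
t=24: L0/L1/L2 = GE/HBFDC/- → run G
t=25: L0/L1/L2 = GE/HBFDC/- → run G
t=26: L0/L1/L2 = GE/HBFDC/- → run G
t=27: L0/L1/L2 = GE/HBFDC/- → run G
t=28: L0/L1/L2 = E/HBFDC/- → run E
t=29: L0/L1/L2 = E/HBFDC/- → run E
t=30: L0/L1/L2 = E/HBFDC/- → run E
t=31: L0/L1/L2 = -/HBFDC/- → run H
t=32: L0/L1/L2 = -/HBFDC/- → run H
t=33: L0/L1/L2 = -/HBFDC/- → run H
t=34: L0/L1/L2 = -/HBFDC/- → run H
t=35: L0/L1/L2 = -/BFDC/- → run B
t=36: L0/L1/L2 = -/FDC/- → run F
t=37: L0/L1/L2 = -/FDC/- → run F
t=38: L0/L1/L2 = -/FDC/- → run F
t=39: L0/L1/L2 = -/FDC/- → run F
t=40: L0/L1/L2 = -/DC/- → run D
t=41: L0/L1/L2 = -/C/- → run C
t=42: L0/L1/L2 = -/C/- → run C
t=43: L0/L1/L2 = -/C/- → run C
t=44: L0/L1/L2 = -/C/- → run C
t=45: (idle)
t=46: (idle)
t=47: (idle)
t=48: (idle)
t=49: (idle)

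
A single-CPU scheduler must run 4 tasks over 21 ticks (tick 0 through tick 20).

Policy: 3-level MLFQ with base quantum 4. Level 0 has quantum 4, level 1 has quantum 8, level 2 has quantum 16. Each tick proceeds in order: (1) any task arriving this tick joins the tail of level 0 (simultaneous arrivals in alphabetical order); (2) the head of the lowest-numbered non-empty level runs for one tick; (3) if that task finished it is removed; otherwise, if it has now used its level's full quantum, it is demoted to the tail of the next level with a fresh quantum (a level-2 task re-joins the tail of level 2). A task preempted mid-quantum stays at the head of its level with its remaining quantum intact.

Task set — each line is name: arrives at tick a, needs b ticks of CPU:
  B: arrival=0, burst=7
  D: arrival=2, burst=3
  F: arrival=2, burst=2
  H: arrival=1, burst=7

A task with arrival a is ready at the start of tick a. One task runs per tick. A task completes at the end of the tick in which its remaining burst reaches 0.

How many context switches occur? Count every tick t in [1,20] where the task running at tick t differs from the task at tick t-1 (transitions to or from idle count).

context switches = 6

t=0: L0/L1/L2 = B/-/- → run B
t=1: L0/L1/L2 = BH/-/- → run B
t=2: L0/L1/L2 = BHDF/-/- → run B
t=3: L0/L1/L2 = BHDF/-/- → run B
t=4: L0/L1/L2 = HDF/B/- → run H
t=5: L0/L1/L2 = HDF/B/- → run H
t=6: L0/L1/L2 = HDF/B/- → run H
t=7: L0/L1/L2 = HDF/B/- → run H
t=8: L0/L1/L2 = DF/BH/- → run D
t=9: L0/L1/L2 = DF/BH/- → run D
t=10: L0/L1/L2 = DF/BH/- → run D
t=11: L0/L1/L2 = F/BH/- → run F
t=12: L0/L1/L2 = F/BH/- → run F
t=13: L0/L1/L2 = -/BH/- → run B
t=14: L0/L1/L2 = -/BH/- → run B
t=15: L0/L1/L2 = -/BH/- → run B
t=16: L0/L1/L2 = -/H/- → run H
t=17: L0/L1/L2 = -/H/- → run H
t=18: L0/L1/L2 = -/H/- → run H
t=19: (idle)
t=20: (idle)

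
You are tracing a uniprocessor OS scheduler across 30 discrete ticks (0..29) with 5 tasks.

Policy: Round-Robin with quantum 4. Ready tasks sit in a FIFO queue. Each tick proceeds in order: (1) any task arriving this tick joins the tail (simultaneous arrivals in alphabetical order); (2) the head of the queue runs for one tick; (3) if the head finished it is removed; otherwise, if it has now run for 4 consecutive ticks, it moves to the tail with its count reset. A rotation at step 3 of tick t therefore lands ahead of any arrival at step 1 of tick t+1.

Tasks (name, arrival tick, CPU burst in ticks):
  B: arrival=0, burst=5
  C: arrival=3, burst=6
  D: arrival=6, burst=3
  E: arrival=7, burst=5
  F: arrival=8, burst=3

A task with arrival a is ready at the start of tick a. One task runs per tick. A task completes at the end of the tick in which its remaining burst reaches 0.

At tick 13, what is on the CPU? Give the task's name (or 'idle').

t=0: queue=[B] q_used=0 → run B
t=1: queue=[B] q_used=1 → run B
t=2: queue=[B] q_used=2 → run B
t=3: queue=[B,C] q_used=3 → run B
t=4: queue=[C,B] q_used=0 → run C
t=5: queue=[C,B] q_used=1 → run C
t=6: queue=[C,B,D] q_used=2 → run C
t=7: queue=[C,B,D,E] q_used=3 → run C
t=8: queue=[B,D,E,C,F] q_used=0 → run B
t=9: queue=[D,E,C,F] q_used=0 → run D
t=10: queue=[D,E,C,F] q_used=1 → run D
t=11: queue=[D,E,C,F] q_used=2 → run D
t=12: queue=[E,C,F] q_used=0 → run E
t=13: queue=[E,C,F] q_used=1 → run E
t=14: queue=[E,C,F] q_used=2 → run E
t=15: queue=[E,C,F] q_used=3 → run E
t=16: queue=[C,F,E] q_used=0 → run C
t=17: queue=[C,F,E] q_used=1 → run C
t=18: queue=[F,E] q_used=0 → run F
t=19: queue=[F,E] q_used=1 → run F
t=20: queue=[F,E] q_used=2 → run F
t=21: queue=[E] q_used=0 → run E
t=22: (idle)
t=23: (idle)
t=24: (idle)
t=25: (idle)
t=26: (idle)
t=27: (idle)
t=28: (idle)
t=29: (idle)

running at tick 13 = E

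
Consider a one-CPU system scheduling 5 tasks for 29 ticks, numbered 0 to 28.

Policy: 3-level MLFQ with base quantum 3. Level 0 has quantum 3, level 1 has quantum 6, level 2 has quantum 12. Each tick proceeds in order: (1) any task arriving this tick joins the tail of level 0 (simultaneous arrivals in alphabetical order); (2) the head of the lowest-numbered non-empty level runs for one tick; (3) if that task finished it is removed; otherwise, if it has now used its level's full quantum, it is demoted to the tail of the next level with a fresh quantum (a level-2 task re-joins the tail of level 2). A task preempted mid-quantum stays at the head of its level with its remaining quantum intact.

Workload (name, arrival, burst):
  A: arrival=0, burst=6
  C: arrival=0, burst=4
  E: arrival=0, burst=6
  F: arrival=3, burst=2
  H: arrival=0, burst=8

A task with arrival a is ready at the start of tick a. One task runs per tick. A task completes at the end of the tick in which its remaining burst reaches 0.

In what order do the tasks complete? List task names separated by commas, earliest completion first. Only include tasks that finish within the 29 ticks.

completion order = F, A, C, E, H

t=0: L0/L1/L2 = ACEH/-/- → run A
t=1: L0/L1/L2 = ACEH/-/- → run A
t=2: L0/L1/L2 = ACEH/-/- → run A
t=3: L0/L1/L2 = CEHF/A/- → run C
t=4: L0/L1/L2 = CEHF/A/- → run C
t=5: L0/L1/L2 = CEHF/A/- → run C
t=6: L0/L1/L2 = EHF/AC/- → run E
t=7: L0/L1/L2 = EHF/AC/- → run E
t=8: L0/L1/L2 = EHF/AC/- → run E
t=9: L0/L1/L2 = HF/ACE/- → run H
t=10: L0/L1/L2 = HF/ACE/- → run H
t=11: L0/L1/L2 = HF/ACE/- → run H
t=12: L0/L1/L2 = F/ACEH/- → run F
t=13: L0/L1/L2 = F/ACEH/- → run F
t=14: L0/L1/L2 = -/ACEH/- → run A
t=15: L0/L1/L2 = -/ACEH/- → run A
t=16: L0/L1/L2 = -/ACEH/- → run A
t=17: L0/L1/L2 = -/CEH/- → run C
t=18: L0/L1/L2 = -/EH/- → run E
t=19: L0/L1/L2 = -/EH/- → run E
t=20: L0/L1/L2 = -/EH/- → run E
t=21: L0/L1/L2 = -/H/- → run H
t=22: L0/L1/L2 = -/H/- → run H
t=23: L0/L1/L2 = -/H/- → run H
t=24: L0/L1/L2 = -/H/- → run H
t=25: L0/L1/L2 = -/H/- → run H
t=26: (idle)
t=27: (idle)
t=28: (idle)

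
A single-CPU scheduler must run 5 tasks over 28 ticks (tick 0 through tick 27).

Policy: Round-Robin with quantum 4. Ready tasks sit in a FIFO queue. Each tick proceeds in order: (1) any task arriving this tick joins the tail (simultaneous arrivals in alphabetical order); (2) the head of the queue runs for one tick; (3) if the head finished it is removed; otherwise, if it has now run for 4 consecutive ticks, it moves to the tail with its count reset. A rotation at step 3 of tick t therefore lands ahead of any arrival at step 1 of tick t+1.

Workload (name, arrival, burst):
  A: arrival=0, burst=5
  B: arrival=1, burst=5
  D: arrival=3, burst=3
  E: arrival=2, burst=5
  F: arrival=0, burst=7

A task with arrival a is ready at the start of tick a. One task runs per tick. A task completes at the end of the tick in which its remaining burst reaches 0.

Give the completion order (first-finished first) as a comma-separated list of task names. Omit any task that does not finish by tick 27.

completion order = D, A, F, B, E

t=0: queue=[A,F] q_used=0 → run A
t=1: queue=[A,F,B] q_used=1 → run A
t=2: queue=[A,F,B,E] q_used=2 → run A
t=3: queue=[A,F,B,E,D] q_used=3 → run A
t=4: queue=[F,B,E,D,A] q_used=0 → run F
t=5: queue=[F,B,E,D,A] q_used=1 → run F
t=6: queue=[F,B,E,D,A] q_used=2 → run F
t=7: queue=[F,B,E,D,A] q_used=3 → run F
t=8: queue=[B,E,D,A,F] q_used=0 → run B
t=9: queue=[B,E,D,A,F] q_used=1 → run B
t=10: queue=[B,E,D,A,F] q_used=2 → run B
t=11: queue=[B,E,D,A,F] q_used=3 → run B
t=12: queue=[E,D,A,F,B] q_used=0 → run E
t=13: queue=[E,D,A,F,B] q_used=1 → run E
t=14: queue=[E,D,A,F,B] q_used=2 → run E
t=15: queue=[E,D,A,F,B] q_used=3 → run E
t=16: queue=[D,A,F,B,E] q_used=0 → run D
t=17: queue=[D,A,F,B,E] q_used=1 → run D
t=18: queue=[D,A,F,B,E] q_used=2 → run D
t=19: queue=[A,F,B,E] q_used=0 → run A
t=20: queue=[F,B,E] q_used=0 → run F
t=21: queue=[F,B,E] q_used=1 → run F
t=22: queue=[F,B,E] q_used=2 → run F
t=23: queue=[B,E] q_used=0 → run B
t=24: queue=[E] q_used=0 → run E
t=25: (idle)
t=26: (idle)
t=27: (idle)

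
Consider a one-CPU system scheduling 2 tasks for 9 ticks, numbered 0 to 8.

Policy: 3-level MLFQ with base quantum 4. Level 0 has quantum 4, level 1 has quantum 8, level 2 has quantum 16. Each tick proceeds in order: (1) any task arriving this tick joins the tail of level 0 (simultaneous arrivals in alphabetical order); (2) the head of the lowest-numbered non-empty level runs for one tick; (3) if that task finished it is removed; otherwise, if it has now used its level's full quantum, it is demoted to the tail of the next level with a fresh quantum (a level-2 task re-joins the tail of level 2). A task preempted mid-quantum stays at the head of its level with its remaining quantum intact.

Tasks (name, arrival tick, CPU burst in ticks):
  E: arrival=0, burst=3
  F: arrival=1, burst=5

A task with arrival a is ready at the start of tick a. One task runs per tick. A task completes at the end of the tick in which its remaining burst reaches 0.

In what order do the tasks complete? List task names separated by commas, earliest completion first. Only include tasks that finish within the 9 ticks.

completion order = E, F

t=0: L0/L1/L2 = E/-/- → run E
t=1: L0/L1/L2 = EF/-/- → run E
t=2: L0/L1/L2 = EF/-/- → run E
t=3: L0/L1/L2 = F/-/- → run F
t=4: L0/L1/L2 = F/-/- → run F
t=5: L0/L1/L2 = F/-/- → run F
t=6: L0/L1/L2 = F/-/- → run F
t=7: L0/L1/L2 = -/F/- → run F
t=8: (idle)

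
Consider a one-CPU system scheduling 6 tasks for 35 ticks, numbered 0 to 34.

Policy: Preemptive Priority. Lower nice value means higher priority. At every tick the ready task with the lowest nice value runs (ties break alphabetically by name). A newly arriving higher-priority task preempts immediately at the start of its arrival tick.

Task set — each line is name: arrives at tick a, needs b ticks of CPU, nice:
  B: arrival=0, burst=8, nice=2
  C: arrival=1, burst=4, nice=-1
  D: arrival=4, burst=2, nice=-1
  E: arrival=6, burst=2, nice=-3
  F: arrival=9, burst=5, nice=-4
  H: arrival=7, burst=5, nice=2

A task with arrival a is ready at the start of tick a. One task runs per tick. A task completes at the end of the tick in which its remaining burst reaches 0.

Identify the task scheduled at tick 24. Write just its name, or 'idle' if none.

t=0: ready={B} → run B
t=1: ready={B,C} → run C
t=2: ready={B,C} → run C
t=3: ready={B,C} → run C
t=4: ready={B,C,D} → run C
t=5: ready={B,D} → run D
t=6: ready={B,D,E} → run E
t=7: ready={B,D,E,H} → run E
t=8: ready={B,D,H} → run D
t=9: ready={B,F,H} → run F
t=10: ready={B,F,H} → run F
t=11: ready={B,F,H} → run F
t=12: ready={B,F,H} → run F
t=13: ready={B,F,H} → run F
t=14: ready={B,H} → run B
t=15: ready={B,H} → run B
t=16: ready={B,H} → run B
t=17: ready={B,H} → run B
t=18: ready={B,H} → run B
t=19: ready={B,H} → run B
t=20: ready={B,H} → run B
t=21: ready={H} → run H
t=22: ready={H} → run H
t=23: ready={H} → run H
t=24: ready={H} → run H
t=25: ready={H} → run H
t=26: (idle)
t=27: (idle)
t=28: (idle)
t=29: (idle)
t=30: (idle)
t=31: (idle)
t=32: (idle)
t=33: (idle)
t=34: (idle)

running at tick 24 = H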